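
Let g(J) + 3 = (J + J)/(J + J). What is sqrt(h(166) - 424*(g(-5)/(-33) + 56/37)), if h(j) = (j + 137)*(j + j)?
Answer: 2*sqrt(37244403537)/1221 ≈ 316.11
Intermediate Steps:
h(j) = 2*j*(137 + j) (h(j) = (137 + j)*(2*j) = 2*j*(137 + j))
g(J) = -2 (g(J) = -3 + (J + J)/(J + J) = -3 + (2*J)/((2*J)) = -3 + (2*J)*(1/(2*J)) = -3 + 1 = -2)
sqrt(h(166) - 424*(g(-5)/(-33) + 56/37)) = sqrt(2*166*(137 + 166) - 424*(-2/(-33) + 56/37)) = sqrt(2*166*303 - 424*(-2*(-1/33) + 56*(1/37))) = sqrt(100596 - 424*(2/33 + 56/37)) = sqrt(100596 - 424*1922/1221) = sqrt(100596 - 814928/1221) = sqrt(122012788/1221) = 2*sqrt(37244403537)/1221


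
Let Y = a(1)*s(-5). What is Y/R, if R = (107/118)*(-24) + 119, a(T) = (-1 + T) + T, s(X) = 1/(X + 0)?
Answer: -59/28685 ≈ -0.0020568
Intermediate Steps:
s(X) = 1/X
a(T) = -1 + 2*T
Y = -⅕ (Y = (-1 + 2*1)/(-5) = (-1 + 2)*(-⅕) = 1*(-⅕) = -⅕ ≈ -0.20000)
R = 5737/59 (R = (107*(1/118))*(-24) + 119 = (107/118)*(-24) + 119 = -1284/59 + 119 = 5737/59 ≈ 97.237)
Y/R = -1/(5*5737/59) = -⅕*59/5737 = -59/28685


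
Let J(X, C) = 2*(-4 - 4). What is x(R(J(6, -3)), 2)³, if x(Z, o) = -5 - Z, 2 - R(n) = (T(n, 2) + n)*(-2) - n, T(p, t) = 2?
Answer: 50653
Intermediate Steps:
J(X, C) = -16 (J(X, C) = 2*(-8) = -16)
R(n) = 6 + 3*n (R(n) = 2 - ((2 + n)*(-2) - n) = 2 - ((-4 - 2*n) - n) = 2 - (-4 - 3*n) = 2 + (4 + 3*n) = 6 + 3*n)
x(R(J(6, -3)), 2)³ = (-5 - (6 + 3*(-16)))³ = (-5 - (6 - 48))³ = (-5 - 1*(-42))³ = (-5 + 42)³ = 37³ = 50653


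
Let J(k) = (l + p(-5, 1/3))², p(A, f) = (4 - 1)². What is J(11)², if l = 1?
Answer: 10000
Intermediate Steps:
p(A, f) = 9 (p(A, f) = 3² = 9)
J(k) = 100 (J(k) = (1 + 9)² = 10² = 100)
J(11)² = 100² = 10000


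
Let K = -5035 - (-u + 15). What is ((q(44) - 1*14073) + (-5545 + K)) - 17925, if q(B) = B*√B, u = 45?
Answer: -42548 + 88*√11 ≈ -42256.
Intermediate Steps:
q(B) = B^(3/2)
K = -5005 (K = -5035 - (-1*45 + 15) = -5035 - (-45 + 15) = -5035 - 1*(-30) = -5035 + 30 = -5005)
((q(44) - 1*14073) + (-5545 + K)) - 17925 = ((44^(3/2) - 1*14073) + (-5545 - 5005)) - 17925 = ((88*√11 - 14073) - 10550) - 17925 = ((-14073 + 88*√11) - 10550) - 17925 = (-24623 + 88*√11) - 17925 = -42548 + 88*√11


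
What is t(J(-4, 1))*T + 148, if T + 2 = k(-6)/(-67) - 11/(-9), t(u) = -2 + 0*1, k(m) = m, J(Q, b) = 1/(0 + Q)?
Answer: 90074/603 ≈ 149.38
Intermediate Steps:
J(Q, b) = 1/Q
t(u) = -2 (t(u) = -2 + 0 = -2)
T = -415/603 (T = -2 + (-6/(-67) - 11/(-9)) = -2 + (-6*(-1/67) - 11*(-⅑)) = -2 + (6/67 + 11/9) = -2 + 791/603 = -415/603 ≈ -0.68823)
t(J(-4, 1))*T + 148 = -2*(-415/603) + 148 = 830/603 + 148 = 90074/603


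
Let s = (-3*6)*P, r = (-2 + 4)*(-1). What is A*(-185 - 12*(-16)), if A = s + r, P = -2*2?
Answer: 490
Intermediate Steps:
P = -4
r = -2 (r = 2*(-1) = -2)
s = 72 (s = -3*6*(-4) = -18*(-4) = 72)
A = 70 (A = 72 - 2 = 70)
A*(-185 - 12*(-16)) = 70*(-185 - 12*(-16)) = 70*(-185 + 192) = 70*7 = 490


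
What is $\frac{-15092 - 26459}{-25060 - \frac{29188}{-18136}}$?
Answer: $\frac{188392234}{113614743} \approx 1.6582$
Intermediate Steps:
$\frac{-15092 - 26459}{-25060 - \frac{29188}{-18136}} = - \frac{41551}{-25060 - - \frac{7297}{4534}} = - \frac{41551}{-25060 + \frac{7297}{4534}} = - \frac{41551}{- \frac{113614743}{4534}} = \left(-41551\right) \left(- \frac{4534}{113614743}\right) = \frac{188392234}{113614743}$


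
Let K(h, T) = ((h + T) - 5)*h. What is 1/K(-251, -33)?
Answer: 1/72539 ≈ 1.3786e-5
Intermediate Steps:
K(h, T) = h*(-5 + T + h) (K(h, T) = ((T + h) - 5)*h = (-5 + T + h)*h = h*(-5 + T + h))
1/K(-251, -33) = 1/(-251*(-5 - 33 - 251)) = 1/(-251*(-289)) = 1/72539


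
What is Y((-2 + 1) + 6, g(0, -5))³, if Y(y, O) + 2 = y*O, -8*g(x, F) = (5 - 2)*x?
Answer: -8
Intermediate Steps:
g(x, F) = -3*x/8 (g(x, F) = -(5 - 2)*x/8 = -3*x/8)
Y(y, O) = -2 + O*y (Y(y, O) = -2 + y*O = -2 + O*y)
Y((-2 + 1) + 6, g(0, -5))³ = (-2 + (-3/8*0)*((-2 + 1) + 6))³ = (-2 + 0*(-1 + 6))³ = (-2 + 0*5)³ = (-2 + 0)³ = (-2)³ = -8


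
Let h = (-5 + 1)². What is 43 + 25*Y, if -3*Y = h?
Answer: -271/3 ≈ -90.333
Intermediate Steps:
h = 16 (h = (-4)² = 16)
Y = -16/3 (Y = -⅓*16 = -16/3 ≈ -5.3333)
43 + 25*Y = 43 + 25*(-16/3) = 43 - 400/3 = -271/3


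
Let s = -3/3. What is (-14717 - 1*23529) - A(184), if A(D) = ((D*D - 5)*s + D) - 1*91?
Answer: -4488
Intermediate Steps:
s = -1 (s = -3*1/3 = -1)
A(D) = -86 + D - D**2 (A(D) = ((D*D - 5)*(-1) + D) - 1*91 = ((D**2 - 5)*(-1) + D) - 91 = ((-5 + D**2)*(-1) + D) - 91 = ((5 - D**2) + D) - 91 = (5 + D - D**2) - 91 = -86 + D - D**2)
(-14717 - 1*23529) - A(184) = (-14717 - 1*23529) - (-86 + 184 - 1*184**2) = (-14717 - 23529) - (-86 + 184 - 1*33856) = -38246 - (-86 + 184 - 33856) = -38246 - 1*(-33758) = -38246 + 33758 = -4488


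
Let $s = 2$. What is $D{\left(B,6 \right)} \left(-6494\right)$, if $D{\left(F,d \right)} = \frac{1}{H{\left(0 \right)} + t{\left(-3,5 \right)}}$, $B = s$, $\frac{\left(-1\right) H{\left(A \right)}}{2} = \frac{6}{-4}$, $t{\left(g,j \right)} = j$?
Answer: $- \frac{3247}{4} \approx -811.75$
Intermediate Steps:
$H{\left(A \right)} = 3$ ($H{\left(A \right)} = - 2 \frac{6}{-4} = - 2 \cdot 6 \left(- \frac{1}{4}\right) = \left(-2\right) \left(- \frac{3}{2}\right) = 3$)
$B = 2$
$D{\left(F,d \right)} = \frac{1}{8}$ ($D{\left(F,d \right)} = \frac{1}{3 + 5} = \frac{1}{8}$)
$D{\left(B,6 \right)} \left(-6494\right) = \frac{1}{8} \left(-6494\right) = - \frac{3247}{4}$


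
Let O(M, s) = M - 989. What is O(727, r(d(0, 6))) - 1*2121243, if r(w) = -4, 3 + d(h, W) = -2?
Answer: -2121505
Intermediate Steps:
d(h, W) = -5 (d(h, W) = -3 - 2 = -5)
O(M, s) = -989 + M
O(727, r(d(0, 6))) - 1*2121243 = (-989 + 727) - 1*2121243 = -262 - 2121243 = -2121505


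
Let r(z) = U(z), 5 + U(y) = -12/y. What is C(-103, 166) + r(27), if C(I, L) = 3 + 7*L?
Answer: 10436/9 ≈ 1159.6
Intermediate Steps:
U(y) = -5 - 12/y
r(z) = -5 - 12/z
C(-103, 166) + r(27) = (3 + 7*166) + (-5 - 12/27) = (3 + 1162) + (-5 - 12*1/27) = 1165 + (-5 - 4/9) = 1165 - 49/9 = 10436/9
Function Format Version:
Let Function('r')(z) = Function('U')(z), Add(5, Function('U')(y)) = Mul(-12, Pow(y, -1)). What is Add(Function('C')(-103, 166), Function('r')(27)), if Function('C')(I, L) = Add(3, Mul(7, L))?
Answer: Rational(10436, 9) ≈ 1159.6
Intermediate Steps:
Function('U')(y) = Add(-5, Mul(-12, Pow(y, -1)))
Function('r')(z) = Add(-5, Mul(-12, Pow(z, -1)))
Add(Function('C')(-103, 166), Function('r')(27)) = Add(Add(3, Mul(7, 166)), Add(-5, Mul(-12, Pow(27, -1)))) = Add(Add(3, 1162), Add(-5, Mul(-12, Rational(1, 27)))) = Add(1165, Add(-5, Rational(-4, 9))) = Add(1165, Rational(-49, 9)) = Rational(10436, 9)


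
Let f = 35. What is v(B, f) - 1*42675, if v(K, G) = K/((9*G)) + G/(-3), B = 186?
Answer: -4482038/105 ≈ -42686.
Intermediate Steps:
v(K, G) = -G/3 + K/(9*G) (v(K, G) = K*(1/(9*G)) + G*(-⅓) = K/(9*G) - G/3 = -G/3 + K/(9*G))
v(B, f) - 1*42675 = (-⅓*35 + (⅑)*186/35) - 1*42675 = (-35/3 + (⅑)*186*(1/35)) - 42675 = (-35/3 + 62/105) - 42675 = -1163/105 - 42675 = -4482038/105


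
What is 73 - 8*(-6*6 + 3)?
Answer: 337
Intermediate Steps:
73 - 8*(-6*6 + 3) = 73 - 8*(-36 + 3) = 73 - 8*(-33) = 73 + 264 = 337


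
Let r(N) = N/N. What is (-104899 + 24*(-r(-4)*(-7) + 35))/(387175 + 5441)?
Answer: -103891/392616 ≈ -0.26461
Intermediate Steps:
r(N) = 1
(-104899 + 24*(-r(-4)*(-7) + 35))/(387175 + 5441) = (-104899 + 24*(-1*1*(-7) + 35))/(387175 + 5441) = (-104899 + 24*(-1*(-7) + 35))/392616 = (-104899 + 24*(7 + 35))*(1/392616) = (-104899 + 24*42)*(1/392616) = (-104899 + 1008)*(1/392616) = -103891*1/392616 = -103891/392616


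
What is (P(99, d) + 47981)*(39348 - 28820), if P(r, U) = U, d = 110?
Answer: 506302048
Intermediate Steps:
(P(99, d) + 47981)*(39348 - 28820) = (110 + 47981)*(39348 - 28820) = 48091*10528 = 506302048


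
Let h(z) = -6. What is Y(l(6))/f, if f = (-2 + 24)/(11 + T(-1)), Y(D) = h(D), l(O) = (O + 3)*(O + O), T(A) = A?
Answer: -30/11 ≈ -2.7273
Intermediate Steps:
l(O) = 2*O*(3 + O) (l(O) = (3 + O)*(2*O) = 2*O*(3 + O))
Y(D) = -6
f = 11/5 (f = (-2 + 24)/(11 - 1) = 22/10 = 22*(⅒) = 11/5 ≈ 2.2000)
Y(l(6))/f = -6/(11/5) = (5/11)*(-6) = -30/11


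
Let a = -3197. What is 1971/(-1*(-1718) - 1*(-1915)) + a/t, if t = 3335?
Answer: -73064/175595 ≈ -0.41609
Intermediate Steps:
1971/(-1*(-1718) - 1*(-1915)) + a/t = 1971/(-1*(-1718) - 1*(-1915)) - 3197/3335 = 1971/(1718 + 1915) - 3197*1/3335 = 1971/3633 - 139/145 = 1971*(1/3633) - 139/145 = 657/1211 - 139/145 = -73064/175595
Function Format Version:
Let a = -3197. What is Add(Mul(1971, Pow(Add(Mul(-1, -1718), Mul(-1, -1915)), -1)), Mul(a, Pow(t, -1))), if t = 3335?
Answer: Rational(-73064, 175595) ≈ -0.41609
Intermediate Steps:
Add(Mul(1971, Pow(Add(Mul(-1, -1718), Mul(-1, -1915)), -1)), Mul(a, Pow(t, -1))) = Add(Mul(1971, Pow(Add(Mul(-1, -1718), Mul(-1, -1915)), -1)), Mul(-3197, Pow(3335, -1))) = Add(Mul(1971, Pow(Add(1718, 1915), -1)), Mul(-3197, Rational(1, 3335))) = Add(Mul(1971, Pow(3633, -1)), Rational(-139, 145)) = Add(Mul(1971, Rational(1, 3633)), Rational(-139, 145)) = Add(Rational(657, 1211), Rational(-139, 145)) = Rational(-73064, 175595)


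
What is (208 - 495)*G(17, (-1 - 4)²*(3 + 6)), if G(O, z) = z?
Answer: -64575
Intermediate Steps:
(208 - 495)*G(17, (-1 - 4)²*(3 + 6)) = (208 - 495)*((-1 - 4)²*(3 + 6)) = -287*(-5)²*9 = -7175*9 = -287*225 = -64575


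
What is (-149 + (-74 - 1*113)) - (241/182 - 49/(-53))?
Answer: -3262747/9646 ≈ -338.25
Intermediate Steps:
(-149 + (-74 - 1*113)) - (241/182 - 49/(-53)) = (-149 + (-74 - 113)) - (241*(1/182) - 49*(-1/53)) = (-149 - 187) - (241/182 + 49/53) = -336 - 1*21691/9646 = -336 - 21691/9646 = -3262747/9646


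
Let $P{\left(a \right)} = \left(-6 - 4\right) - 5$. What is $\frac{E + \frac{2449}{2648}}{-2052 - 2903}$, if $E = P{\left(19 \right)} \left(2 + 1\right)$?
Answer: $\frac{116711}{13120840} \approx 0.0088951$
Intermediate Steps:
$P{\left(a \right)} = -15$ ($P{\left(a \right)} = -10 - 5 = -15$)
$E = -45$ ($E = - 15 \left(2 + 1\right) = \left(-15\right) 3 = -45$)
$\frac{E + \frac{2449}{2648}}{-2052 - 2903} = \frac{-45 + \frac{2449}{2648}}{-2052 - 2903} = \frac{-45 + 2449 \cdot \frac{1}{2648}}{-4955} = \left(-45 + \frac{2449}{2648}\right) \left(- \frac{1}{4955}\right) = \left(- \frac{116711}{2648}\right) \left(- \frac{1}{4955}\right) = \frac{116711}{13120840}$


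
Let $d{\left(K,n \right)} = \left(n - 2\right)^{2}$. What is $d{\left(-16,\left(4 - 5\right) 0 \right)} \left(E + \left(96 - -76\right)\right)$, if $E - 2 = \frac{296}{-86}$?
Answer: $\frac{29336}{43} \approx 682.23$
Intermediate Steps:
$E = - \frac{62}{43}$ ($E = 2 + \frac{296}{-86} = 2 + 296 \left(- \frac{1}{86}\right) = 2 - \frac{148}{43} = - \frac{62}{43} \approx -1.4419$)
$d{\left(K,n \right)} = \left(-2 + n\right)^{2}$
$d{\left(-16,\left(4 - 5\right) 0 \right)} \left(E + \left(96 - -76\right)\right) = \left(-2 + \left(4 - 5\right) 0\right)^{2} \left(- \frac{62}{43} + \left(96 - -76\right)\right) = \left(-2 - 0\right)^{2} \left(- \frac{62}{43} + \left(96 + 76\right)\right) = \left(-2 + 0\right)^{2} \left(- \frac{62}{43} + 172\right) = \left(-2\right)^{2} \cdot \frac{7334}{43} = 4 \cdot \frac{7334}{43} = \frac{29336}{43}$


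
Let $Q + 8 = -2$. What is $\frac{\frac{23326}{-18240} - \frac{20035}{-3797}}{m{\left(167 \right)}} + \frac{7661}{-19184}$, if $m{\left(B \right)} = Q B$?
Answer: $- \frac{27855628214311}{69337964731200} \approx -0.40174$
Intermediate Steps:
$Q = -10$ ($Q = -8 - 2 = -10$)
$m{\left(B \right)} = - 10 B$
$\frac{\frac{23326}{-18240} - \frac{20035}{-3797}}{m{\left(167 \right)}} + \frac{7661}{-19184} = \frac{\frac{23326}{-18240} - \frac{20035}{-3797}}{\left(-10\right) 167} + \frac{7661}{-19184} = \frac{23326 \left(- \frac{1}{18240}\right) - - \frac{20035}{3797}}{-1670} + 7661 \left(- \frac{1}{19184}\right) = \left(- \frac{11663}{9120} + \frac{20035}{3797}\right) \left(- \frac{1}{1670}\right) - \frac{7661}{19184} = \frac{138434789}{34628640} \left(- \frac{1}{1670}\right) - \frac{7661}{19184} = - \frac{138434789}{57829828800} - \frac{7661}{19184} = - \frac{27855628214311}{69337964731200}$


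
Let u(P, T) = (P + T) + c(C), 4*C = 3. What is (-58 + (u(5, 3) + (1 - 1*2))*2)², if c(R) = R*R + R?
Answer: 109561/64 ≈ 1711.9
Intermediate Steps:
C = ¾ (C = (¼)*3 = ¾ ≈ 0.75000)
c(R) = R + R² (c(R) = R² + R = R + R²)
u(P, T) = 21/16 + P + T (u(P, T) = (P + T) + 3*(1 + ¾)/4 = (P + T) + (¾)*(7/4) = (P + T) + 21/16 = 21/16 + P + T)
(-58 + (u(5, 3) + (1 - 1*2))*2)² = (-58 + ((21/16 + 5 + 3) + (1 - 1*2))*2)² = (-58 + (149/16 + (1 - 2))*2)² = (-58 + (149/16 - 1)*2)² = (-58 + (133/16)*2)² = (-58 + 133/8)² = (-331/8)² = 109561/64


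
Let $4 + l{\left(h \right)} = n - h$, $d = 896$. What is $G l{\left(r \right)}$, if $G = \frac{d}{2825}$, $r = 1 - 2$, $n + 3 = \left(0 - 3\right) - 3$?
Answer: $- \frac{10752}{2825} \approx -3.806$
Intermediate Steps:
$n = -9$ ($n = -3 + \left(\left(0 - 3\right) - 3\right) = -3 - 6 = -9$)
$r = -1$ ($r = 1 - 2 = -1$)
$G = \frac{896}{2825} \approx 0.31717$
$l{\left(h \right)} = -13 - h$ ($l{\left(h \right)} = -4 - \left(9 + h\right) = -13 - h$)
$G l{\left(r \right)} = \frac{896 \left(-13 - -1\right)}{2825} = \frac{896 \left(-13 + 1\right)}{2825} = \frac{896}{2825} \left(-12\right) = - \frac{10752}{2825}$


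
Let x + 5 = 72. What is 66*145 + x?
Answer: 9637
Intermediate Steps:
x = 67 (x = -5 + 72 = 67)
66*145 + x = 66*145 + 67 = 9570 + 67 = 9637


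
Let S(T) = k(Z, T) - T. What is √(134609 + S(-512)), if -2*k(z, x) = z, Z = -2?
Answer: √135122 ≈ 367.59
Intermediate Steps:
k(z, x) = -z/2
S(T) = 1 - T (S(T) = -½*(-2) - T = 1 - T)
√(134609 + S(-512)) = √(134609 + (1 - 1*(-512))) = √(134609 + (1 + 512)) = √(134609 + 513) = √135122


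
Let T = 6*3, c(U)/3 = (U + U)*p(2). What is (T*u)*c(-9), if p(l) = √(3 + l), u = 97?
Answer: -94284*√5 ≈ -2.1083e+5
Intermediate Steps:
c(U) = 6*U*√5 (c(U) = 3*((U + U)*√(3 + 2)) = 3*((2*U)*√5) = 3*(2*U*√5) = 6*U*√5)
T = 18
(T*u)*c(-9) = (18*97)*(6*(-9)*√5) = 1746*(-54*√5) = -94284*√5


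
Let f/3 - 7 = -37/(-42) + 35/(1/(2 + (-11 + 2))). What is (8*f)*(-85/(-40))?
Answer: -169303/14 ≈ -12093.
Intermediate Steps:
f = -9959/14 (f = 21 + 3*(-37/(-42) + 35/(1/(2 + (-11 + 2)))) = 21 + 3*(-37*(-1/42) + 35/(1/(2 - 9))) = 21 + 3*(37/42 + 35/(1/(-7))) = 21 + 3*(37/42 + 35/(-⅐)) = 21 + 3*(37/42 + 35*(-7)) = 21 + 3*(37/42 - 245) = 21 + 3*(-10253/42) = 21 - 10253/14 = -9959/14 ≈ -711.36)
(8*f)*(-85/(-40)) = (8*(-9959/14))*(-85/(-40)) = -(-3386060)*(-1)/(7*40) = -39836/7*17/8 = -169303/14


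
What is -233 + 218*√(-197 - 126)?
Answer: -233 + 218*I*√323 ≈ -233.0 + 3917.9*I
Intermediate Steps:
-233 + 218*√(-197 - 126) = -233 + 218*√(-323) = -233 + 218*(I*√323) = -233 + 218*I*√323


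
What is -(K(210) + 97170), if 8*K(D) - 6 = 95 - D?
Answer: -777251/8 ≈ -97156.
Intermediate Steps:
K(D) = 101/8 - D/8 (K(D) = ¾ + (95 - D)/8 = ¾ + (95/8 - D/8) = 101/8 - D/8)
-(K(210) + 97170) = -((101/8 - ⅛*210) + 97170) = -((101/8 - 105/4) + 97170) = -(-109/8 + 97170) = -1*777251/8 = -777251/8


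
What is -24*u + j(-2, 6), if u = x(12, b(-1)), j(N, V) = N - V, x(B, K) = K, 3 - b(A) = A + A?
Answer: -128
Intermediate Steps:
b(A) = 3 - 2*A (b(A) = 3 - (A + A) = 3 - 2*A)
u = 5 (u = 3 - 2*(-1) = 3 + 2 = 5)
-24*u + j(-2, 6) = -24*5 + (-2 - 1*6) = -120 + (-2 - 6) = -120 - 8 = -128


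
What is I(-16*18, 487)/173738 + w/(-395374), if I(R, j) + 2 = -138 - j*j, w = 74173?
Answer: -26678119310/17172872003 ≈ -1.5535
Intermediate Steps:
I(R, j) = -140 - j**2 (I(R, j) = -2 + (-138 - j*j) = -2 + (-138 - j**2) = -140 - j**2)
I(-16*18, 487)/173738 + w/(-395374) = (-140 - 1*487**2)/173738 + 74173/(-395374) = (-140 - 1*237169)*(1/173738) + 74173*(-1/395374) = (-140 - 237169)*(1/173738) - 74173/395374 = -237309*1/173738 - 74173/395374 = -237309/173738 - 74173/395374 = -26678119310/17172872003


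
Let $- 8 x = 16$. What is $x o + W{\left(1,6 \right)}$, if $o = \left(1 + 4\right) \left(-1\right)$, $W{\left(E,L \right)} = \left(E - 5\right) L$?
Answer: $-14$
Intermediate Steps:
$x = -2$ ($x = \left(- \frac{1}{8}\right) 16 = -2$)
$W{\left(E,L \right)} = L \left(-5 + E\right)$ ($W{\left(E,L \right)} = \left(-5 + E\right) L = L \left(-5 + E\right)$)
$o = -5$ ($o = 5 \left(-1\right) = -5$)
$x o + W{\left(1,6 \right)} = \left(-2\right) \left(-5\right) + 6 \left(-5 + 1\right) = 10 + 6 \left(-4\right) = 10 - 24 = -14$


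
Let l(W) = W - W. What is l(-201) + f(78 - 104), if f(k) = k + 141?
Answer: 115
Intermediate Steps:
l(W) = 0
f(k) = 141 + k
l(-201) + f(78 - 104) = 0 + (141 + (78 - 104)) = 0 + (141 - 26) = 0 + 115 = 115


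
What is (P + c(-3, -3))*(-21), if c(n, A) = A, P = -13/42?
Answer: 139/2 ≈ 69.500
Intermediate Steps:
P = -13/42 (P = -13*1/42 = -13/42 ≈ -0.30952)
(P + c(-3, -3))*(-21) = (-13/42 - 3)*(-21) = -139/42*(-21) = 139/2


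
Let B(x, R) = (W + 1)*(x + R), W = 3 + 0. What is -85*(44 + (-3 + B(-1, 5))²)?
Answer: -18105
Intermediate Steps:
W = 3
B(x, R) = 4*R + 4*x (B(x, R) = (3 + 1)*(x + R) = 4*(R + x) = 4*R + 4*x)
-85*(44 + (-3 + B(-1, 5))²) = -85*(44 + (-3 + (4*5 + 4*(-1)))²) = -85*(44 + (-3 + (20 - 4))²) = -85*(44 + (-3 + 16)²) = -85*(44 + 13²) = -85*(44 + 169) = -85*213 = -18105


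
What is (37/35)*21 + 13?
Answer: 176/5 ≈ 35.200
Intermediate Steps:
(37/35)*21 + 13 = 111/5 + 13 = 176/5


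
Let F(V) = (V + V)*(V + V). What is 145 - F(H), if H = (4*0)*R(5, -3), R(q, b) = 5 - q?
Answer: 145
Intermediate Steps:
H = 0 (H = (4*0)*(5 - 1*5) = 0*(5 - 5) = 0*0 = 0)
F(V) = 4*V² (F(V) = (2*V)*(2*V) = 4*V²)
145 - F(H) = 145 - 4*0² = 145 - 4*0 = 145 - 1*0 = 145 + 0 = 145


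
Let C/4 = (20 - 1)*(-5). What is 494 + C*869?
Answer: -329726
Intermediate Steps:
C = -380 (C = 4*((20 - 1)*(-5)) = 4*(19*(-5)) = 4*(-95) = -380)
494 + C*869 = 494 - 380*869 = 494 - 330220 = -329726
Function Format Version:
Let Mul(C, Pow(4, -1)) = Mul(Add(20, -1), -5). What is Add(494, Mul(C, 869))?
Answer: -329726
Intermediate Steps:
C = -380 (C = Mul(4, Mul(Add(20, -1), -5)) = Mul(4, Mul(19, -5)) = Mul(4, -95) = -380)
Add(494, Mul(C, 869)) = Add(494, Mul(-380, 869)) = Add(494, -330220) = -329726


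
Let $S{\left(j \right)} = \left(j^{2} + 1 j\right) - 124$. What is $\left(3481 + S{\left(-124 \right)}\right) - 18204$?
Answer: $405$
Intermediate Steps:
$S{\left(j \right)} = -124 + j + j^{2}$ ($S{\left(j \right)} = \left(j^{2} + j\right) - 124 = \left(j + j^{2}\right) - 124 = -124 + j + j^{2}$)
$\left(3481 + S{\left(-124 \right)}\right) - 18204 = \left(3481 - \left(248 - 15376\right)\right) - 18204 = \left(3481 - -15128\right) - 18204 = \left(3481 + 15128\right) - 18204 = 18609 - 18204 = 405$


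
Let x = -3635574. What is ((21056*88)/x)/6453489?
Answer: -132352/1675866915549 ≈ -7.8975e-8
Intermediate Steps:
((21056*88)/x)/6453489 = ((21056*88)/(-3635574))/6453489 = (1852928*(-1/3635574))*(1/6453489) = -926464/1817787*1/6453489 = -132352/1675866915549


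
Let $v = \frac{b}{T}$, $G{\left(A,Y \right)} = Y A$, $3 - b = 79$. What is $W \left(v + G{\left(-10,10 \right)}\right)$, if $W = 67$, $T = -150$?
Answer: $- \frac{499954}{75} \approx -6666.1$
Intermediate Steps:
$b = -76$ ($b = 3 - 79 = -76$)
$G{\left(A,Y \right)} = A Y$
$v = \frac{38}{75}$ ($v = - \frac{76}{-150} = \left(-76\right) \left(- \frac{1}{150}\right) = \frac{38}{75} \approx 0.50667$)
$W \left(v + G{\left(-10,10 \right)}\right) = 67 \left(\frac{38}{75} - 100\right) = 67 \left(- \frac{7462}{75}\right) = - \frac{499954}{75}$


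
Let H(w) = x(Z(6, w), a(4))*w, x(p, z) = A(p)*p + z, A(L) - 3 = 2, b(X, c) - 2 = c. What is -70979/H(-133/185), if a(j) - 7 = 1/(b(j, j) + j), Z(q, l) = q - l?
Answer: 4858512550/2002581 ≈ 2426.1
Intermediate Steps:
b(X, c) = 2 + c
a(j) = 7 + 1/(2 + 2*j) (a(j) = 7 + 1/((2 + j) + j) = 7 + 1/(2 + 2*j))
A(L) = 5 (A(L) = 3 + 2 = 5)
x(p, z) = z + 5*p (x(p, z) = 5*p + z = z + 5*p)
H(w) = w*(371/10 - 5*w) (H(w) = ((15 + 14*4)/(2*(1 + 4)) + 5*(6 - w))*w = ((½)*(15 + 56)/5 + (30 - 5*w))*w = ((½)*(⅕)*71 + (30 - 5*w))*w = (71/10 + (30 - 5*w))*w = (371/10 - 5*w)*w = w*(371/10 - 5*w))
-70979/H(-133/185) = -70979*(-1850/(133*(371 - (-6650)/185))) = -70979*(-1850/(133*(371 - 50*(-133/185)))) = -70979*(-1850/(133*(371 + 1330/37))) = -70979/((⅒)*(-133/185)*(15057/37)) = -70979/(-2002581/68450) = -70979*(-68450/2002581) = 4858512550/2002581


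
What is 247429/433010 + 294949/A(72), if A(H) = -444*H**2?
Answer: 220895236547/498328692480 ≈ 0.44327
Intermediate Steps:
247429/433010 + 294949/A(72) = 247429/433010 + 294949/((-444*72**2)) = 247429*(1/433010) + 294949/((-444*5184)) = 247429/433010 + 294949/(-2301696) = 247429/433010 + 294949*(-1/2301696) = 247429/433010 - 294949/2301696 = 220895236547/498328692480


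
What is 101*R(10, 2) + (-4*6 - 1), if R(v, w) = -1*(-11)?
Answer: 1086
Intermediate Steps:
R(v, w) = 11
101*R(10, 2) + (-4*6 - 1) = 101*11 + (-4*6 - 1) = 1111 + (-24 - 1) = 1111 - 25 = 1086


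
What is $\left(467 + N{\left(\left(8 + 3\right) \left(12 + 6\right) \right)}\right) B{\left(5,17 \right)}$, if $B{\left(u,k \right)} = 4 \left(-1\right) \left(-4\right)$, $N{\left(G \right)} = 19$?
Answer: $7776$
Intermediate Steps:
$B{\left(u,k \right)} = 16$ ($B{\left(u,k \right)} = \left(-4\right) \left(-4\right) = 16$)
$\left(467 + N{\left(\left(8 + 3\right) \left(12 + 6\right) \right)}\right) B{\left(5,17 \right)} = \left(467 + 19\right) 16 = 486 \cdot 16 = 7776$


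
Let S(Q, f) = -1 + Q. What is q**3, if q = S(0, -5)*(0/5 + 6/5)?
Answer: -216/125 ≈ -1.7280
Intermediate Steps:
q = -6/5 (q = (-1 + 0)*(0/5 + 6/5) = -(0*(1/5) + 6*(1/5)) = -(0 + 6/5) = -1*6/5 = -6/5 ≈ -1.2000)
q**3 = (-6/5)**3 = -216/125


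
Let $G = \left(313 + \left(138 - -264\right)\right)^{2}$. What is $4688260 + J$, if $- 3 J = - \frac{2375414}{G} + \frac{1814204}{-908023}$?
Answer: $\frac{6528931037735562922}{1392612174525} \approx 4.6883 \cdot 10^{6}$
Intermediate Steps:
$G = 511225$ ($G = \left(313 + \left(138 + 264\right)\right)^{2} = \left(313 + 402\right)^{2} = 715^{2} = 511225$)
$J = \frac{3084396986422}{1392612174525}$ ($J = - \frac{- \frac{2375414}{511225} + \frac{1814204}{-908023}}{3} = - \frac{\left(-2375414\right) \frac{1}{511225} + 1814204 \left(- \frac{1}{908023}\right)}{3} = - \frac{- \frac{2375414}{511225} - \frac{1814204}{908023}}{3} = \left(- \frac{1}{3}\right) \left(- \frac{3084396986422}{464204058175}\right) = \frac{3084396986422}{1392612174525} \approx 2.2148$)
$4688260 + J = 4688260 + \frac{3084396986422}{1392612174525} = \frac{6528931037735562922}{1392612174525}$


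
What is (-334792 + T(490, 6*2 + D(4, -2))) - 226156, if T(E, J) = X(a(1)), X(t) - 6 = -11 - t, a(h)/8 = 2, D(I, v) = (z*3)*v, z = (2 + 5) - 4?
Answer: -560969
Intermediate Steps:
z = 3 (z = 7 - 4 = 3)
D(I, v) = 9*v (D(I, v) = (3*3)*v = 9*v)
a(h) = 16 (a(h) = 8*2 = 16)
X(t) = -5 - t (X(t) = 6 + (-11 - t) = -5 - t)
T(E, J) = -21 (T(E, J) = -5 - 1*16 = -5 - 16 = -21)
(-334792 + T(490, 6*2 + D(4, -2))) - 226156 = (-334792 - 21) - 226156 = -334813 - 226156 = -560969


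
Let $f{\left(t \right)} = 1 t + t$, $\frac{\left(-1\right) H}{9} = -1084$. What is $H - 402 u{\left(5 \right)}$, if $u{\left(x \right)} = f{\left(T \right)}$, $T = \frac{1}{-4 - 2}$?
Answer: $9890$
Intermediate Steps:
$H = 9756$ ($H = \left(-9\right) \left(-1084\right) = 9756$)
$T = - \frac{1}{6}$ ($T = \frac{1}{-4 + \left(-4 + 2\right)} = \frac{1}{-4 - 2} = \frac{1}{-6} = - \frac{1}{6} \approx -0.16667$)
$f{\left(t \right)} = 2 t$ ($f{\left(t \right)} = t + t = 2 t$)
$u{\left(x \right)} = - \frac{1}{3}$ ($u{\left(x \right)} = 2 \left(- \frac{1}{6}\right) = - \frac{1}{3}$)
$H - 402 u{\left(5 \right)} = 9756 - -134 = 9756 + 134 = 9890$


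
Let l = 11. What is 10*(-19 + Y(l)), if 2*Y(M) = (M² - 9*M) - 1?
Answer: -85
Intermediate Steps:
Y(M) = -½ + M²/2 - 9*M/2 (Y(M) = ((M² - 9*M) - 1)/2 = (-1 + M² - 9*M)/2 = -½ + M²/2 - 9*M/2)
10*(-19 + Y(l)) = 10*(-19 + (-½ + (½)*11² - 9/2*11)) = 10*(-19 + (-½ + (½)*121 - 99/2)) = 10*(-19 + (-½ + 121/2 - 99/2)) = 10*(-19 + 21/2) = 10*(-17/2) = -85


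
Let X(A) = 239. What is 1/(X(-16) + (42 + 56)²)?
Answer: 1/9843 ≈ 0.00010160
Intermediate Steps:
1/(X(-16) + (42 + 56)²) = 1/(239 + (42 + 56)²) = 1/(239 + 98²) = 1/(239 + 9604) = 1/9843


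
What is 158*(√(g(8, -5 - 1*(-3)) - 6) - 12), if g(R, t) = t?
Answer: -1896 + 316*I*√2 ≈ -1896.0 + 446.89*I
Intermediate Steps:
158*(√(g(8, -5 - 1*(-3)) - 6) - 12) = 158*(√((-5 - 1*(-3)) - 6) - 12) = 158*(√((-5 + 3) - 6) - 12) = 158*(√(-2 - 6) - 12) = 158*(√(-8) - 12) = 158*(2*I*√2 - 12) = 158*(-12 + 2*I*√2) = -1896 + 316*I*√2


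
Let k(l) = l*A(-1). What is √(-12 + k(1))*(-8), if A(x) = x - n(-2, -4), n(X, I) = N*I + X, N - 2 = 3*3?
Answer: -8*√33 ≈ -45.956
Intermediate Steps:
N = 11 (N = 2 + 3*3 = 2 + 9 = 11)
n(X, I) = X + 11*I (n(X, I) = 11*I + X = X + 11*I)
A(x) = 46 + x (A(x) = x - (-2 + 11*(-4)) = x - (-2 - 44) = x - 1*(-46) = x + 46 = 46 + x)
k(l) = 45*l (k(l) = l*(46 - 1) = l*45 = 45*l)
√(-12 + k(1))*(-8) = √(-12 + 45*1)*(-8) = √(-12 + 45)*(-8) = √33*(-8) = -8*√33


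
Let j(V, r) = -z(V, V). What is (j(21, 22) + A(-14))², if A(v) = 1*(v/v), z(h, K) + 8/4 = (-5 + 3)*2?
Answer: 49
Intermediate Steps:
z(h, K) = -6 (z(h, K) = -2 + (-5 + 3)*2 = -2 - 2*2 = -2 - 4 = -6)
j(V, r) = 6 (j(V, r) = -1*(-6) = 6)
A(v) = 1 (A(v) = 1*1 = 1)
(j(21, 22) + A(-14))² = (6 + 1)² = 7² = 49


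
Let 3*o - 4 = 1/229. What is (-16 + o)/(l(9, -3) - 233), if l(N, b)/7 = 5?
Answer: 10075/136026 ≈ 0.074067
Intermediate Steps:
l(N, b) = 35 (l(N, b) = 7*5 = 35)
o = 917/687 (o = 4/3 + (⅓)/229 = 4/3 + (⅓)*(1/229) = 4/3 + 1/687 = 917/687 ≈ 1.3348)
(-16 + o)/(l(9, -3) - 233) = (-16 + 917/687)/(35 - 233) = -10075/687/(-198) = -10075/687*(-1/198) = 10075/136026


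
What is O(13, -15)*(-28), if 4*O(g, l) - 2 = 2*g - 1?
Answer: -189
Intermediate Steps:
O(g, l) = 1/4 + g/2 (O(g, l) = 1/2 + (2*g - 1)/4 = 1/2 + (-1 + 2*g)/4 = 1/2 + (-1/4 + g/2) = 1/4 + g/2)
O(13, -15)*(-28) = (1/4 + (1/2)*13)*(-28) = (1/4 + 13/2)*(-28) = (27/4)*(-28) = -189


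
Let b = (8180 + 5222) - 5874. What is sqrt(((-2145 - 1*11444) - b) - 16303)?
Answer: 2*I*sqrt(9355) ≈ 193.44*I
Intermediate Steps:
b = 7528 (b = 13402 - 5874 = 7528)
sqrt(((-2145 - 1*11444) - b) - 16303) = sqrt(((-2145 - 1*11444) - 1*7528) - 16303) = sqrt(((-2145 - 11444) - 7528) - 16303) = sqrt((-13589 - 7528) - 16303) = sqrt(-21117 - 16303) = sqrt(-37420) = 2*I*sqrt(9355)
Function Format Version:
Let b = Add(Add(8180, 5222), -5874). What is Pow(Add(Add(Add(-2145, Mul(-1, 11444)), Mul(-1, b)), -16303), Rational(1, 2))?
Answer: Mul(2, I, Pow(9355, Rational(1, 2))) ≈ Mul(193.44, I)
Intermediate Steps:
b = 7528 (b = Add(13402, -5874) = 7528)
Pow(Add(Add(Add(-2145, Mul(-1, 11444)), Mul(-1, b)), -16303), Rational(1, 2)) = Pow(Add(Add(Add(-2145, Mul(-1, 11444)), Mul(-1, 7528)), -16303), Rational(1, 2)) = Pow(Add(Add(Add(-2145, -11444), -7528), -16303), Rational(1, 2)) = Pow(Add(Add(-13589, -7528), -16303), Rational(1, 2)) = Pow(Add(-21117, -16303), Rational(1, 2)) = Pow(-37420, Rational(1, 2)) = Mul(2, I, Pow(9355, Rational(1, 2)))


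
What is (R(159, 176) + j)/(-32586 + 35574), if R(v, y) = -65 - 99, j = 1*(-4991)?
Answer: -5155/2988 ≈ -1.7252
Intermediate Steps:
j = -4991
R(v, y) = -164
(R(159, 176) + j)/(-32586 + 35574) = (-164 - 4991)/(-32586 + 35574) = -5155/2988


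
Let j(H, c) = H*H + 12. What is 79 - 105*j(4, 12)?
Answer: -2861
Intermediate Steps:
j(H, c) = 12 + H**2 (j(H, c) = H**2 + 12 = 12 + H**2)
79 - 105*j(4, 12) = 79 - 105*(12 + 4**2) = 79 - 105*(12 + 16) = 79 - 105*28 = 79 - 2940 = -2861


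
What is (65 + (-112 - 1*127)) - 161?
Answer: -335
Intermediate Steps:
(65 + (-112 - 1*127)) - 161 = (65 + (-112 - 127)) - 161 = (65 - 239) - 161 = -174 - 161 = -335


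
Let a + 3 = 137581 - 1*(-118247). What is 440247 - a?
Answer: 184422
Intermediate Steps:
a = 255825 (a = -3 + (137581 - 1*(-118247)) = -3 + (137581 + 118247) = -3 + 255828 = 255825)
440247 - a = 440247 - 1*255825 = 440247 - 255825 = 184422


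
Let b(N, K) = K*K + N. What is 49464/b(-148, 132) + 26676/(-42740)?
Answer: 103327299/46148515 ≈ 2.2390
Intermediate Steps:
b(N, K) = N + K² (b(N, K) = K² + N = N + K²)
49464/b(-148, 132) + 26676/(-42740) = 49464/(-148 + 132²) + 26676/(-42740) = 49464/(-148 + 17424) + 26676*(-1/42740) = 49464/17276 - 6669/10685 = 49464*(1/17276) - 6669/10685 = 12366/4319 - 6669/10685 = 103327299/46148515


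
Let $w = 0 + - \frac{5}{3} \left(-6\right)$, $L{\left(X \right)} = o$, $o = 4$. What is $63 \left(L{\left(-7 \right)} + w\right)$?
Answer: $882$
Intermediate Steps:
$L{\left(X \right)} = 4$
$w = 10$ ($w = 0 + \left(-5\right) \frac{1}{3} \left(-6\right) = 0 - -10 = 0 + 10 = 10$)
$63 \left(L{\left(-7 \right)} + w\right) = 63 \left(4 + 10\right) = 63 \cdot 14 = 882$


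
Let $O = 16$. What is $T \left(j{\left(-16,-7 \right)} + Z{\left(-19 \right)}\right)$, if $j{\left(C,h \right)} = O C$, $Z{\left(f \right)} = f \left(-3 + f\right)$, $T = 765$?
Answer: $123930$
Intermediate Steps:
$j{\left(C,h \right)} = 16 C$
$T \left(j{\left(-16,-7 \right)} + Z{\left(-19 \right)}\right) = 765 \left(16 \left(-16\right) - 19 \left(-3 - 19\right)\right) = 765 \left(-256 - -418\right) = 765 \left(-256 + 418\right) = 765 \cdot 162 = 123930$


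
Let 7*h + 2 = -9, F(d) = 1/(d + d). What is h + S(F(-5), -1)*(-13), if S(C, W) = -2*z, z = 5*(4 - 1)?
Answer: 2719/7 ≈ 388.43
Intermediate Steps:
F(d) = 1/(2*d)
h = -11/7 (h = -2/7 + (1/7)*(-9) = -2/7 - 9/7 = -11/7 ≈ -1.5714)
z = 15 (z = 5*3 = 15)
S(C, W) = -30 (S(C, W) = -2*15 = -30)
h + S(F(-5), -1)*(-13) = -11/7 - 30*(-13) = -11/7 + 390 = 2719/7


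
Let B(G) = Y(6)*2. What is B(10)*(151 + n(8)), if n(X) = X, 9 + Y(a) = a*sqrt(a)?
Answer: -2862 + 1908*sqrt(6) ≈ 1811.6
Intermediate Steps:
Y(a) = -9 + a**(3/2) (Y(a) = -9 + a*sqrt(a) = -9 + a**(3/2))
B(G) = -18 + 12*sqrt(6) (B(G) = (-9 + 6**(3/2))*2 = (-9 + 6*sqrt(6))*2 = -18 + 12*sqrt(6))
B(10)*(151 + n(8)) = (-18 + 12*sqrt(6))*(151 + 8) = (-18 + 12*sqrt(6))*159 = -2862 + 1908*sqrt(6)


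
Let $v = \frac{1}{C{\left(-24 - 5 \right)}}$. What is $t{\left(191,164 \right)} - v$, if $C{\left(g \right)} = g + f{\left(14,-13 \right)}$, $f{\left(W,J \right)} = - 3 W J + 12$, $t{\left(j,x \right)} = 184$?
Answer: $\frac{97335}{529} \approx 184.0$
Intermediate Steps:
$f{\left(W,J \right)} = 12 - 3 J W$ ($f{\left(W,J \right)} = - 3 J W + 12 = 12 - 3 J W$)
$C{\left(g \right)} = 558 + g$ ($C{\left(g \right)} = g - \left(-12 - 546\right) = g + \left(12 + 546\right) = g + 558 = 558 + g$)
$v = \frac{1}{529}$ ($v = \frac{1}{558 - 29} = \frac{1}{529} \approx 0.0018904$)
$t{\left(191,164 \right)} - v = 184 - \frac{1}{529} = \frac{97335}{529}$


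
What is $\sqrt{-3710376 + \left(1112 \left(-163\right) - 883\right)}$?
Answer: $i \sqrt{3892515} \approx 1972.9 i$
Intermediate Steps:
$\sqrt{-3710376 + \left(1112 \left(-163\right) - 883\right)} = \sqrt{-3710376 - 182139} = \sqrt{-3892515} = i \sqrt{3892515}$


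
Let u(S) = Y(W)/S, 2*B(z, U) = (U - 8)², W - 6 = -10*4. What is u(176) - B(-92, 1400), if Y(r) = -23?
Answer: -170514455/176 ≈ -9.6883e+5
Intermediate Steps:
W = -34 (W = 6 - 10*4 = 6 - 40 = -34)
B(z, U) = (-8 + U)²/2 (B(z, U) = (U - 8)²/2 = (-8 + U)²/2)
u(S) = -23/S
u(176) - B(-92, 1400) = -23/176 - (-8 + 1400)²/2 = -23*1/176 - 1392²/2 = -23/176 - 1937664/2 = -23/176 - 1*968832 = -23/176 - 968832 = -170514455/176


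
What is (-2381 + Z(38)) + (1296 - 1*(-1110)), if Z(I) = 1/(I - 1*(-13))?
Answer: 1276/51 ≈ 25.020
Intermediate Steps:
Z(I) = 1/(13 + I) (Z(I) = 1/(I + 13) = 1/(13 + I))
(-2381 + Z(38)) + (1296 - 1*(-1110)) = (-2381 + 1/(13 + 38)) + (1296 - 1*(-1110)) = (-2381 + 1/51) + (1296 + 1110) = (-2381 + 1/51) + 2406 = -121430/51 + 2406 = 1276/51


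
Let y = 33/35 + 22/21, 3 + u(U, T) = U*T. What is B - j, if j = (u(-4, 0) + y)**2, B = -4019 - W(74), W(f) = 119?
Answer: -45632686/11025 ≈ -4139.0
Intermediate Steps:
u(U, T) = -3 + T*U (u(U, T) = -3 + U*T = -3 + T*U)
y = 209/105 (y = 33*(1/35) + 22*(1/21) = 33/35 + 22/21 = 209/105 ≈ 1.9905)
B = -4138 (B = -4019 - 1*119 = -4019 - 119 = -4138)
j = 11236/11025 (j = ((-3 + 0*(-4)) + 209/105)**2 = ((-3 + 0) + 209/105)**2 = (-3 + 209/105)**2 = (-106/105)**2 = 11236/11025 ≈ 1.0191)
B - j = -4138 - 1*11236/11025 = -4138 - 11236/11025 = -45632686/11025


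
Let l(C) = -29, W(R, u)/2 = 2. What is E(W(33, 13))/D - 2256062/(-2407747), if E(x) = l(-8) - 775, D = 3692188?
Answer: 2081967303767/2222463645109 ≈ 0.93678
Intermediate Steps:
W(R, u) = 4 (W(R, u) = 2*2 = 4)
E(x) = -804 (E(x) = -29 - 775 = -804)
E(W(33, 13))/D - 2256062/(-2407747) = -804/3692188 - 2256062/(-2407747) = -804*1/3692188 - 2256062*(-1/2407747) = -201/923047 + 2256062/2407747 = 2081967303767/2222463645109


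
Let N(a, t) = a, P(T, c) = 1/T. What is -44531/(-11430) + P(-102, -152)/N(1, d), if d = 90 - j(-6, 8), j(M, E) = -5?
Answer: 377561/97155 ≈ 3.8862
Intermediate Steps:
d = 95 (d = 90 - 1*(-5) = 90 + 5 = 95)
-44531/(-11430) + P(-102, -152)/N(1, d) = -44531/(-11430) + 1/(-102*1) = -44531*(-1/11430) - 1/102*1 = 44531/11430 - 1/102 = 377561/97155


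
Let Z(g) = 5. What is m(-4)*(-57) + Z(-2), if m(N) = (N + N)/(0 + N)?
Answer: -109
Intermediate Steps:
m(N) = 2 (m(N) = (2*N)/N = 2)
m(-4)*(-57) + Z(-2) = 2*(-57) + 5 = -114 + 5 = -109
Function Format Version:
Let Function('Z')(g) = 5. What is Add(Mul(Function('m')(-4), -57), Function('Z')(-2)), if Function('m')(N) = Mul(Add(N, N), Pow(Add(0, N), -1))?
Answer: -109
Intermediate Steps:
Function('m')(N) = 2 (Function('m')(N) = Mul(Mul(2, N), Pow(N, -1)) = 2)
Add(Mul(Function('m')(-4), -57), Function('Z')(-2)) = Add(Mul(2, -57), 5) = Add(-114, 5) = -109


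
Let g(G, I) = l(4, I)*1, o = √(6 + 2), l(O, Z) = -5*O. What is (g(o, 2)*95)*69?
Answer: -131100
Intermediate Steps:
o = 2*√2 (o = √8 = 2*√2 ≈ 2.8284)
g(G, I) = -20 (g(G, I) = -5*4*1 = -20*1 = -20)
(g(o, 2)*95)*69 = -20*95*69 = -1900*69 = -131100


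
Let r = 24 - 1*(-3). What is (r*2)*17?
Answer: 918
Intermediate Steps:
r = 27 (r = 24 + 3 = 27)
(r*2)*17 = (27*2)*17 = 54*17 = 918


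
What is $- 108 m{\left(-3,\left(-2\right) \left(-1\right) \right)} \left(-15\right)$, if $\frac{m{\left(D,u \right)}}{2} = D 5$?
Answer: $-48600$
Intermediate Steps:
$m{\left(D,u \right)} = 10 D$ ($m{\left(D,u \right)} = 2 D 5 = 2 \cdot 5 D = 10 D$)
$- 108 m{\left(-3,\left(-2\right) \left(-1\right) \right)} \left(-15\right) = - 108 \cdot 10 \left(-3\right) \left(-15\right) = \left(-108\right) \left(-30\right) \left(-15\right) = 3240 \left(-15\right) = -48600$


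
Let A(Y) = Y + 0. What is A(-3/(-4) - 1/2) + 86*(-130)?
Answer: -44719/4 ≈ -11180.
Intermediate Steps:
A(Y) = Y
A(-3/(-4) - 1/2) + 86*(-130) = (-3/(-4) - 1/2) + 86*(-130) = (-3*(-1/4) - 1*1/2) - 11180 = (3/4 - 1/2) - 11180 = 1/4 - 11180 = -44719/4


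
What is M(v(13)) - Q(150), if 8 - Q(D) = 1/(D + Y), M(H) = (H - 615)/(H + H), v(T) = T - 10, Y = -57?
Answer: -10229/93 ≈ -109.99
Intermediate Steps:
v(T) = -10 + T
M(H) = (-615 + H)/(2*H) (M(H) = (-615 + H)/((2*H)) = (-615 + H)*(1/(2*H)) = (-615 + H)/(2*H))
Q(D) = 8 - 1/(-57 + D) (Q(D) = 8 - 1/(D - 57) = 8 - 1/(-57 + D))
M(v(13)) - Q(150) = (-615 + (-10 + 13))/(2*(-10 + 13)) - (-457 + 8*150)/(-57 + 150) = (½)*(-615 + 3)/3 - (-457 + 1200)/93 = (½)*(⅓)*(-612) - 743/93 = -102 - 1*743/93 = -102 - 743/93 = -10229/93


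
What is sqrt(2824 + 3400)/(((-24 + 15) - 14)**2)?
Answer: 4*sqrt(389)/529 ≈ 0.14913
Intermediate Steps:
sqrt(2824 + 3400)/(((-24 + 15) - 14)**2) = sqrt(6224)/((-9 - 14)**2) = (4*sqrt(389))/((-23)**2) = (4*sqrt(389))/529 = (4*sqrt(389))*(1/529) = 4*sqrt(389)/529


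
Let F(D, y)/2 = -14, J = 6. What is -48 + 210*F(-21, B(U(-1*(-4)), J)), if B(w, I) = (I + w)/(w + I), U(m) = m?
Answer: -5928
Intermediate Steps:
B(w, I) = 1 (B(w, I) = (I + w)/(I + w) = 1)
F(D, y) = -28 (F(D, y) = 2*(-14) = -28)
-48 + 210*F(-21, B(U(-1*(-4)), J)) = -48 + 210*(-28) = -48 - 5880 = -5928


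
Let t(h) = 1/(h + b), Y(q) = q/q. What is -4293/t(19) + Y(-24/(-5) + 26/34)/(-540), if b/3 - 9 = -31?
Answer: 108956339/540 ≈ 2.0177e+5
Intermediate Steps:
Y(q) = 1
b = -66 (b = 27 + 3*(-31) = 27 - 93 = -66)
t(h) = 1/(-66 + h) (t(h) = 1/(h - 66) = 1/(-66 + h))
-4293/t(19) + Y(-24/(-5) + 26/34)/(-540) = -4293/(1/(-66 + 19)) + 1/(-540) = -4293/(1/(-47)) + 1*(-1/540) = -4293/(-1/47) - 1/540 = -4293*(-47) - 1/540 = 201771 - 1/540 = 108956339/540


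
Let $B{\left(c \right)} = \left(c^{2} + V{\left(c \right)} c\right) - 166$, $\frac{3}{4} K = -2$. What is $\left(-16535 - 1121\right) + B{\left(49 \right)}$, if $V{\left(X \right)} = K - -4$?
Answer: $- \frac{46067}{3} \approx -15356.0$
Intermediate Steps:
$K = - \frac{8}{3}$ ($K = \frac{4}{3} \left(-2\right) = - \frac{8}{3} \approx -2.6667$)
$V{\left(X \right)} = \frac{4}{3}$ ($V{\left(X \right)} = - \frac{8}{3} - -4 = - \frac{8}{3} + 4 = \frac{4}{3}$)
$B{\left(c \right)} = -166 + c^{2} + \frac{4 c}{3}$ ($B{\left(c \right)} = \left(c^{2} + \frac{4 c}{3}\right) - 166 = -166 + c^{2} + \frac{4 c}{3}$)
$\left(-16535 - 1121\right) + B{\left(49 \right)} = \left(-16535 - 1121\right) + \left(-166 + 49^{2} + \frac{4}{3} \cdot 49\right) = -17656 + \left(-166 + 2401 + \frac{196}{3}\right) = -17656 + \frac{6901}{3} = - \frac{46067}{3}$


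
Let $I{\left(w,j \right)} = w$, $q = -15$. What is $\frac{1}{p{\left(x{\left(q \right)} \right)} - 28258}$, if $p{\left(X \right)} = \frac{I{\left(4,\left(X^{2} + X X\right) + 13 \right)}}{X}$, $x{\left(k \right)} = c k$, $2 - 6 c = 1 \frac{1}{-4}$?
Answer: $- \frac{45}{1271642} \approx -3.5387 \cdot 10^{-5}$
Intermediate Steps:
$c = \frac{3}{8}$ ($c = \frac{1}{3} - \frac{1 \frac{1}{-4}}{6} = \frac{1}{3} - \frac{1 \left(- \frac{1}{4}\right)}{6} = \frac{1}{3} - - \frac{1}{24} = \frac{1}{3} + \frac{1}{24} = \frac{3}{8} \approx 0.375$)
$x{\left(k \right)} = \frac{3 k}{8}$
$p{\left(X \right)} = \frac{4}{X}$
$\frac{1}{p{\left(x{\left(q \right)} \right)} - 28258} = \frac{1}{\frac{4}{\frac{3}{8} \left(-15\right)} - 28258} = \frac{1}{\frac{4}{- \frac{45}{8}} - 28258} = \frac{1}{4 \left(- \frac{8}{45}\right) - 28258} = \frac{1}{- \frac{32}{45} - 28258} = \frac{1}{- \frac{1271642}{45}} = - \frac{45}{1271642}$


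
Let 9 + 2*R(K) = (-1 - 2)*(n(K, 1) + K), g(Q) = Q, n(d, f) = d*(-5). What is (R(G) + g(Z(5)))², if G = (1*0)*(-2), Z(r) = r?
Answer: ¼ ≈ 0.25000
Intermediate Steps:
n(d, f) = -5*d
G = 0 (G = 0*(-2) = 0)
R(K) = -9/2 + 6*K (R(K) = -9/2 + ((-1 - 2)*(-5*K + K))/2 = -9/2 + (-(-12)*K)/2 = -9/2 + (12*K)/2 = -9/2 + 6*K)
(R(G) + g(Z(5)))² = ((-9/2 + 6*0) + 5)² = ((-9/2 + 0) + 5)² = (-9/2 + 5)² = (½)² = ¼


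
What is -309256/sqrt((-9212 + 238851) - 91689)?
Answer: -4988*sqrt(5518)/445 ≈ -832.64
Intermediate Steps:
-309256/sqrt((-9212 + 238851) - 91689) = -309256/sqrt(229639 - 91689) = -309256*sqrt(5518)/27590 = -4988*sqrt(5518)/445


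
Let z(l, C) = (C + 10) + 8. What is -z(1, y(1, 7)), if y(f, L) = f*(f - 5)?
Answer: -14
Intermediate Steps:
y(f, L) = f*(-5 + f)
z(l, C) = 18 + C (z(l, C) = (10 + C) + 8 = 18 + C)
-z(1, y(1, 7)) = -(18 + 1*(-5 + 1)) = -(18 + 1*(-4)) = -(18 - 4) = -1*14 = -14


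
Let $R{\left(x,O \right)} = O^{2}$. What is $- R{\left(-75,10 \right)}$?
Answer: $-100$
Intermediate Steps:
$- R{\left(-75,10 \right)} = - 10^{2} = \left(-1\right) 100 = -100$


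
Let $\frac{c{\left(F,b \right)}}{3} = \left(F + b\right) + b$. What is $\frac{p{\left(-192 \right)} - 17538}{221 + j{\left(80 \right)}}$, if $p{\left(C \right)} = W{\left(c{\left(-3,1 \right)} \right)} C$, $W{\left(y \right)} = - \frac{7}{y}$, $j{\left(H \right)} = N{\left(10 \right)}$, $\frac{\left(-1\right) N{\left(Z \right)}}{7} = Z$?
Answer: $- \frac{17986}{151} \approx -119.11$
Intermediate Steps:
$N{\left(Z \right)} = - 7 Z$
$c{\left(F,b \right)} = 3 F + 6 b$ ($c{\left(F,b \right)} = 3 \left(\left(F + b\right) + b\right) = 3 \left(F + 2 b\right) = 3 F + 6 b$)
$j{\left(H \right)} = -70$ ($j{\left(H \right)} = \left(-7\right) 10 = -70$)
$p{\left(C \right)} = \frac{7 C}{3}$ ($p{\left(C \right)} = - \frac{7}{3 \left(-3\right) + 6 \cdot 1} C = - \frac{7}{-9 + 6} C = - \frac{7}{-3} C = \left(-7\right) \left(- \frac{1}{3}\right) C = \frac{7 C}{3}$)
$\frac{p{\left(-192 \right)} - 17538}{221 + j{\left(80 \right)}} = \frac{\frac{7}{3} \left(-192\right) - 17538}{221 - 70} = \frac{-448 - 17538}{151} = \left(-17986\right) \frac{1}{151} = - \frac{17986}{151}$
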